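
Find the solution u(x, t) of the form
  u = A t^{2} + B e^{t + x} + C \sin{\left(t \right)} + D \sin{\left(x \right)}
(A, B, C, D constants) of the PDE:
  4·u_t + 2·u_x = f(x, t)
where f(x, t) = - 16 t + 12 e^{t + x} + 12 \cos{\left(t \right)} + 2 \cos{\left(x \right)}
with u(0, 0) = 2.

Substitute the ansatz u = A t^{2} + B e^{t + x} + C \sin{\left(t \right)} + D \sin{\left(x \right)} into the left-hand side.
Derivatives of the ansatz:
  u_t = 2 A t + B e^{t} e^{x} + C \cos{\left(t \right)}
  u_x = B e^{t} e^{x} + D \cos{\left(x \right)}
Term by term:
  4·u_t = 8 A t + 4 B e^{t} e^{x} + 4 C \cos{\left(t \right)}
  2·u_x = 2 B e^{t} e^{x} + 2 D \cos{\left(x \right)}
So the left-hand side equals
  8 A t + 6 B e^{t} e^{x} + 4 C \cos{\left(t \right)} + 2 D \cos{\left(x \right)}
This must equal f(x, t) identically; expanded, f = - 16 t + 12 e^{t} e^{x} + 12 \cos{\left(t \right)} + 2 \cos{\left(x \right)}.
Matching coefficients of the independent functions:
  [t]:  8 A = -16
  [e^{t} e^{x}]:  6 B = 12
  [\cos{\left(t \right)}]:  4 C = 12
  [\cos{\left(x \right)}]:  2 D = 2
Solving: A = -2, B = 2, C = 3, D = 1.
Check against the point condition:
  u(0, 0) = 2  ⟹  B = 2  ✓
Hence u(x, t) = - 2 t^{2} + 2 e^{t + x} + 3 \sin{\left(t \right)} + \sin{\left(x \right)}.

Answer: u(x, t) = - 2 t^{2} + 2 e^{t + x} + 3 \sin{\left(t \right)} + \sin{\left(x \right)}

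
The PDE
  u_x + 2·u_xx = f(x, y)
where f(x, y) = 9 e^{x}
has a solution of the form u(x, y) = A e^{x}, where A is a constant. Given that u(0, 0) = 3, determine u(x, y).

Substitute the ansatz u = A e^{x} into the left-hand side.
Derivatives of the ansatz:
  u_x = A e^{x}
  u_xx = A e^{x}
Term by term:
  u_x = A e^{x}
  2·u_xx = 2 A e^{x}
So the left-hand side equals
  3 A e^{x}
This must equal f(x, y) = 9 e^{x} identically.
Matching coefficients of the independent functions:
  [e^{x}]:  3 A = 9
Solving: A = 3.
Check against the point condition:
  u(0, 0) = 3  ⟹  A = 3  ✓
Hence u(x, y) = 3 e^{x}.

Answer: u(x, y) = 3 e^{x}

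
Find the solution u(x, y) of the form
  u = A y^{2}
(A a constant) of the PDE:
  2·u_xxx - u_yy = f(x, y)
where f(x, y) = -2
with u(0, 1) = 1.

Substitute the ansatz u = A y^{2} into the left-hand side.
Derivatives of the ansatz:
  u_xxx = 0
  u_yy = 2 A
Term by term:
  2·u_xxx = 0
  -u_yy = - 2 A
So the left-hand side equals
  - 2 A
This must equal f(x, y) = -2 identically.
Matching coefficients of the independent functions:
  [constant term]:  - 2 A = -2
Solving: A = 1.
Check against the point condition:
  u(0, 1) = 1  ⟹  A = 1  ✓
Hence u(x, y) = y^{2}.

Answer: u(x, y) = y^{2}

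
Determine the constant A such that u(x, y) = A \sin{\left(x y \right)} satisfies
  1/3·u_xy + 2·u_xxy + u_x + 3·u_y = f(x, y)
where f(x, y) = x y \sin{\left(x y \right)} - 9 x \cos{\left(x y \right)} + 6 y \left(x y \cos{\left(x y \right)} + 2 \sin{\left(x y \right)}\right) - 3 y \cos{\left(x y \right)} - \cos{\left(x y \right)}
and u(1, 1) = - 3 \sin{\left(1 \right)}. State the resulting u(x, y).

Substitute the ansatz u = A \sin{\left(x y \right)} into the left-hand side.
Derivatives of the ansatz:
  u_xy = - A x y \sin{\left(x y \right)} + A \cos{\left(x y \right)}
  u_xxy = - A x y^{2} \cos{\left(x y \right)} - 2 A y \sin{\left(x y \right)}
  u_x = A y \cos{\left(x y \right)}
  u_y = A x \cos{\left(x y \right)}
Term by term:
  1/3·u_xy = - \frac{A x y \sin{\left(x y \right)}}{3} + \frac{A \cos{\left(x y \right)}}{3}
  2·u_xxy = - 2 A x y^{2} \cos{\left(x y \right)} - 4 A y \sin{\left(x y \right)}
  u_x = A y \cos{\left(x y \right)}
  3·u_y = 3 A x \cos{\left(x y \right)}
So the left-hand side equals
  - 2 A x y^{2} \cos{\left(x y \right)} - \frac{A x y \sin{\left(x y \right)}}{3} + 3 A x \cos{\left(x y \right)} - 4 A y \sin{\left(x y \right)} + A y \cos{\left(x y \right)} + \frac{A \cos{\left(x y \right)}}{3}
This must equal f(x, y) identically; expanded, f = 6 x y^{2} \cos{\left(x y \right)} + x y \sin{\left(x y \right)} - 9 x \cos{\left(x y \right)} + 12 y \sin{\left(x y \right)} - 3 y \cos{\left(x y \right)} - \cos{\left(x y \right)}.
Matching coefficients of the independent functions:
  [x \cos{\left(x y \right)}]:  3 A = -9
  [y \sin{\left(x y \right)}]:  - 4 A = 12
  [y \cos{\left(x y \right)}]:  A = -3
  [x y \sin{\left(x y \right)}]:  - \frac{A}{3} = 1
  [x y^{2} \cos{\left(x y \right)}]:  - 2 A = 6
  [\cos{\left(x y \right)}]:  \frac{A}{3} = -1
Solving: A = -3.
Check against the point condition:
  u(1, 1) = - 3 \sin{\left(1 \right)}  ⟹  A \sin{\left(1 \right)} = - 3 \sin{\left(1 \right)}  ✓
Hence u(x, y) = - 3 \sin{\left(x y \right)}.

Answer: u(x, y) = - 3 \sin{\left(x y \right)}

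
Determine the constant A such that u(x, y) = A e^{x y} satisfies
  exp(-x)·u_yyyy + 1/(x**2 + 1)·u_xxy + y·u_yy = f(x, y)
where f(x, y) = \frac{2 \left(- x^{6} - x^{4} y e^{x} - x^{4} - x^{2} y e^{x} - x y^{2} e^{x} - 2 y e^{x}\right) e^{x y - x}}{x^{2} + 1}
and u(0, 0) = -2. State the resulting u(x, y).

Answer: u(x, y) = - 2 e^{x y}

Derivation:
Substitute the ansatz u = A e^{x y} into the left-hand side.
Derivatives of the ansatz:
  u_yyyy = A x^{4} e^{x y}
  u_xxy = A x y^{2} e^{x y} + 2 A y e^{x y}
  u_yy = A x^{2} e^{x y}
Term by term:
  exp(-x)·u_yyyy = A x^{4} e^{- x} e^{x y}
  1/(x**2 + 1)·u_xxy = \frac{A x y^{2} e^{x y}}{x^{2} + 1} + \frac{2 A y e^{x y}}{x^{2} + 1}
  y·u_yy = A x^{2} y e^{x y}
So the left-hand side equals
  A x^{4} e^{- x} e^{x y} + A x^{2} y e^{x y} + \frac{A x y^{2} e^{x y}}{x^{2} + 1} + \frac{2 A y e^{x y}}{x^{2} + 1}
This must equal f(x, y) identically; expanded, f = - 2 x^{4} e^{- x} e^{x y} - 2 x^{2} y e^{x y} - \frac{2 x y^{2} e^{x y}}{x^{2} + 1} - \frac{4 y e^{x y}}{x^{2} + 1}.
Matching coefficients of the independent functions:
  [x^{2} y e^{x y}, x^{4} e^{- x} e^{x y}, \frac{x y^{2} e^{x y}}{x^{2} + 1}]:  A = -2
  [\frac{y e^{x y}}{x^{2} + 1}]:  2 A = -4
Solving: A = -2.
Check against the point condition:
  u(0, 0) = -2  ⟹  A = -2  ✓
Hence u(x, y) = - 2 e^{x y}.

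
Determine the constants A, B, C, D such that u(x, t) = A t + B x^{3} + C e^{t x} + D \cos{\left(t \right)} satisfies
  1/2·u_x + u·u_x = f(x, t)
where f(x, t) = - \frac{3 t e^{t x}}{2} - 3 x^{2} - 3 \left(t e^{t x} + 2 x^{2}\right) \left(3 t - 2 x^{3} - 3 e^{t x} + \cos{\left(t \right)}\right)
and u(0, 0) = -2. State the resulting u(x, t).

Substitute the ansatz u = A t + B x^{3} + C e^{t x} + D \cos{\left(t \right)} into the left-hand side.
Derivatives of the ansatz:
  u_x = 3 B x^{2} + C t e^{t x}
Term by term:
  1/2·u_x = \frac{3 B x^{2}}{2} + \frac{C t e^{t x}}{2}
  u·u_x = 3 A B t x^{2} + A C t^{2} e^{t x} + 3 B^{2} x^{5} + B C t x^{3} e^{t x} + 3 B C x^{2} e^{t x} + 3 B D x^{2} \cos{\left(t \right)} + C^{2} t e^{2 t x} + C D t e^{t x} \cos{\left(t \right)}
So the left-hand side equals
  3 A B t x^{2} + A C t^{2} e^{t x} + 3 B^{2} x^{5} + B C t x^{3} e^{t x} + 3 B C x^{2} e^{t x} + 3 B D x^{2} \cos{\left(t \right)} + \frac{3 B x^{2}}{2} + C^{2} t e^{2 t x} + C D t e^{t x} \cos{\left(t \right)} + \frac{C t e^{t x}}{2}
This must equal f(x, t) identically; expanded, f = - 9 t^{2} e^{t x} + 6 t x^{3} e^{t x} - 18 t x^{2} + 9 t e^{2 t x} - 3 t e^{t x} \cos{\left(t \right)} - \frac{3 t e^{t x}}{2} + 12 x^{5} + 18 x^{2} e^{t x} - 6 x^{2} \cos{\left(t \right)} - 3 x^{2}.
Matching coefficients of the independent functions:
  [x^{2}]:  \frac{3 B}{2} = -3
  [x^{5}]:  3 B^{2} = 12
  [t x^{2}]:  3 A B = -18
  [t e^{t x}]:  \frac{C}{2} = - \frac{3}{2}
  [t e^{2 t x}]:  C^{2} = 9
  [t^{2} e^{t x}]:  A C = -9
  [x^{2} e^{t x}]:  3 B C = 18
  [x^{2} \cos{\left(t \right)}]:  3 B D = -6
  [t x^{3} e^{t x}]:  B C = 6
  [t e^{t x} \cos{\left(t \right)}]:  C D = -3
Solving: A = 3, B = -2, C = -3, D = 1.
Check against the point condition:
  u(0, 0) = -2  ⟹  C + D = -2  ✓
Hence u(x, t) = 3 t - 2 x^{3} - 3 e^{t x} + \cos{\left(t \right)}.

Answer: u(x, t) = 3 t - 2 x^{3} - 3 e^{t x} + \cos{\left(t \right)}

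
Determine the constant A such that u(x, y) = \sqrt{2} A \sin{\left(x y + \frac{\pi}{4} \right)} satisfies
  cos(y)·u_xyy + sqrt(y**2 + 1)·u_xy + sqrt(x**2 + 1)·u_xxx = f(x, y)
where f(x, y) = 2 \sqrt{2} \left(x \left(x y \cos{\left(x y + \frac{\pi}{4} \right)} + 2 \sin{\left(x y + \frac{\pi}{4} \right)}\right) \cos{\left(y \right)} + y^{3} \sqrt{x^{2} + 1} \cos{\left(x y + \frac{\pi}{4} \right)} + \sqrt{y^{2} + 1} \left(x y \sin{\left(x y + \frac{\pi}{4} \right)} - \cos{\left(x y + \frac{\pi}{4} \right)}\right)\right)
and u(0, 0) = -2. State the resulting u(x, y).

Answer: u(x, y) = - 2 \sqrt{2} \sin{\left(x y + \frac{\pi}{4} \right)}

Derivation:
Substitute the ansatz u = \sqrt{2} A \sin{\left(x y + \frac{\pi}{4} \right)} into the left-hand side.
Derivatives of the ansatz:
  u_xyy = - \sqrt{2} A x^{2} y \cos{\left(x y + \frac{\pi}{4} \right)} - 2 \sqrt{2} A x \sin{\left(x y + \frac{\pi}{4} \right)}
  u_xy = - \sqrt{2} A x y \sin{\left(x y + \frac{\pi}{4} \right)} + \sqrt{2} A \cos{\left(x y + \frac{\pi}{4} \right)}
  u_xxx = - \sqrt{2} A y^{3} \cos{\left(x y + \frac{\pi}{4} \right)}
Term by term:
  cos(y)·u_xyy = - \sqrt{2} A x^{2} y \cos{\left(y \right)} \cos{\left(x y + \frac{\pi}{4} \right)} - 2 \sqrt{2} A x \sin{\left(x y + \frac{\pi}{4} \right)} \cos{\left(y \right)}
  sqrt(y**2 + 1)·u_xy = - \sqrt{2} A x y \sqrt{y^{2} + 1} \sin{\left(x y + \frac{\pi}{4} \right)} + \sqrt{2} A \sqrt{y^{2} + 1} \cos{\left(x y + \frac{\pi}{4} \right)}
  sqrt(x**2 + 1)·u_xxx = - \sqrt{2} A y^{3} \sqrt{x^{2} + 1} \cos{\left(x y + \frac{\pi}{4} \right)}
So the left-hand side equals
  - \sqrt{2} A x^{2} y \cos{\left(y \right)} \cos{\left(x y + \frac{\pi}{4} \right)} - \sqrt{2} A x y \sqrt{y^{2} + 1} \sin{\left(x y + \frac{\pi}{4} \right)} - 2 \sqrt{2} A x \sin{\left(x y + \frac{\pi}{4} \right)} \cos{\left(y \right)} - \sqrt{2} A y^{3} \sqrt{x^{2} + 1} \cos{\left(x y + \frac{\pi}{4} \right)} + \sqrt{2} A \sqrt{y^{2} + 1} \cos{\left(x y + \frac{\pi}{4} \right)}
This must equal f(x, y) identically; expanded, f = 2 \sqrt{2} x^{2} y \cos{\left(y \right)} \cos{\left(x y + \frac{\pi}{4} \right)} + 2 \sqrt{2} x y \sqrt{y^{2} + 1} \sin{\left(x y + \frac{\pi}{4} \right)} + 4 \sqrt{2} x \sin{\left(x y + \frac{\pi}{4} \right)} \cos{\left(y \right)} + 2 \sqrt{2} y^{3} \sqrt{x^{2} + 1} \cos{\left(x y + \frac{\pi}{4} \right)} - 2 \sqrt{2} \sqrt{y^{2} + 1} \cos{\left(x y + \frac{\pi}{4} \right)}.
Matching coefficients of the independent functions:
  [\sqrt{2} \sqrt{y^{2} + 1} \cos{\left(x y + \frac{\pi}{4} \right)}]:  A = -2
  [\sqrt{2} x \sin{\left(x y + \frac{\pi}{4} \right)} \cos{\left(y \right)}]:  - 2 A = 4
  [\sqrt{2} y^{3} \sqrt{x^{2} + 1} \cos{\left(x y + \frac{\pi}{4} \right)}, \sqrt{2} x y \sqrt{y^{2} + 1} \sin{\left(x y + \frac{\pi}{4} \right)}, \sqrt{2} x^{2} y \cos{\left(y \right)} \cos{\left(x y + \frac{\pi}{4} \right)}]:  - A = 2
Solving: A = -2.
Check against the point condition:
  u(0, 0) = -2  ⟹  A = -2  ✓
Hence u(x, y) = - 2 \sqrt{2} \sin{\left(x y + \frac{\pi}{4} \right)}.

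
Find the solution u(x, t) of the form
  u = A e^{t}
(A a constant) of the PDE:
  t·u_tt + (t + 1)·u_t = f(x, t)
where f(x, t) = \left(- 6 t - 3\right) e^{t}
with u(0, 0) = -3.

Substitute the ansatz u = A e^{t} into the left-hand side.
Derivatives of the ansatz:
  u_tt = A e^{t}
  u_t = A e^{t}
Term by term:
  t·u_tt = A t e^{t}
  (t + 1)·u_t = A t e^{t} + A e^{t}
So the left-hand side equals
  2 A t e^{t} + A e^{t}
This must equal f(x, t) identically; expanded, f = - 6 t e^{t} - 3 e^{t}.
Matching coefficients of the independent functions:
  [t e^{t}]:  2 A = -6
  [e^{t}]:  A = -3
Solving: A = -3.
Check against the point condition:
  u(0, 0) = -3  ⟹  A = -3  ✓
Hence u(x, t) = - 3 e^{t}.

Answer: u(x, t) = - 3 e^{t}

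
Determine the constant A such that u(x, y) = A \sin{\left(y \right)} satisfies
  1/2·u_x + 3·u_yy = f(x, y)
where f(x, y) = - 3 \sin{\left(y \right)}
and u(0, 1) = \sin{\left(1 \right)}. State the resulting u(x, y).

Substitute the ansatz u = A \sin{\left(y \right)} into the left-hand side.
Derivatives of the ansatz:
  u_x = 0
  u_yy = - A \sin{\left(y \right)}
Term by term:
  1/2·u_x = 0
  3·u_yy = - 3 A \sin{\left(y \right)}
So the left-hand side equals
  - 3 A \sin{\left(y \right)}
This must equal f(x, y) = - 3 \sin{\left(y \right)} identically.
Matching coefficients of the independent functions:
  [\sin{\left(y \right)}]:  - 3 A = -3
Solving: A = 1.
Check against the point condition:
  u(0, 1) = \sin{\left(1 \right)}  ⟹  A \sin{\left(1 \right)} = \sin{\left(1 \right)}  ✓
Hence u(x, y) = \sin{\left(y \right)}.

Answer: u(x, y) = \sin{\left(y \right)}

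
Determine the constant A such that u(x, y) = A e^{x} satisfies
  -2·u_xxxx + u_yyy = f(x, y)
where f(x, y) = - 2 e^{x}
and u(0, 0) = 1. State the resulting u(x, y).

Substitute the ansatz u = A e^{x} into the left-hand side.
Derivatives of the ansatz:
  u_xxxx = A e^{x}
  u_yyy = 0
Term by term:
  -2·u_xxxx = - 2 A e^{x}
  u_yyy = 0
So the left-hand side equals
  - 2 A e^{x}
This must equal f(x, y) = - 2 e^{x} identically.
Matching coefficients of the independent functions:
  [e^{x}]:  - 2 A = -2
Solving: A = 1.
Check against the point condition:
  u(0, 0) = 1  ⟹  A = 1  ✓
Hence u(x, y) = e^{x}.

Answer: u(x, y) = e^{x}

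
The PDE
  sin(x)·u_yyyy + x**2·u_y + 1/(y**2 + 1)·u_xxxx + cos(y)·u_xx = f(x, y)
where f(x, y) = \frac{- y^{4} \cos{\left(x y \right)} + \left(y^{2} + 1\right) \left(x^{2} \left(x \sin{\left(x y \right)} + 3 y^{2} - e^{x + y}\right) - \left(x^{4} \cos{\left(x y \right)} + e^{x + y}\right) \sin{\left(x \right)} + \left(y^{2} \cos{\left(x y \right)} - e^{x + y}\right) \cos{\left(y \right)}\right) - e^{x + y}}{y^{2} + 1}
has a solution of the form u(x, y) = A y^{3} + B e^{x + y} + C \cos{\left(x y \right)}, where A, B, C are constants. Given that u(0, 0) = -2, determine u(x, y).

Answer: u(x, y) = y^{3} - e^{x + y} - \cos{\left(x y \right)}

Derivation:
Substitute the ansatz u = A y^{3} + B e^{x + y} + C \cos{\left(x y \right)} into the left-hand side.
Derivatives of the ansatz:
  u_yyyy = B e^{x} e^{y} + C x^{4} \cos{\left(x y \right)}
  u_y = 3 A y^{2} + B e^{x} e^{y} - C x \sin{\left(x y \right)}
  u_xxxx = B e^{x} e^{y} + C y^{4} \cos{\left(x y \right)}
  u_xx = B e^{x} e^{y} - C y^{2} \cos{\left(x y \right)}
Term by term:
  sin(x)·u_yyyy = B e^{x} e^{y} \sin{\left(x \right)} + C x^{4} \sin{\left(x \right)} \cos{\left(x y \right)}
  x**2·u_y = 3 A x^{2} y^{2} + B x^{2} e^{x} e^{y} - C x^{3} \sin{\left(x y \right)}
  1/(y**2 + 1)·u_xxxx = \frac{B e^{x} e^{y}}{y^{2} + 1} + \frac{C y^{4} \cos{\left(x y \right)}}{y^{2} + 1}
  cos(y)·u_xx = B e^{x} e^{y} \cos{\left(y \right)} - C y^{2} \cos{\left(y \right)} \cos{\left(x y \right)}
So the left-hand side equals
  3 A x^{2} y^{2} + B x^{2} e^{x} e^{y} + B e^{x} e^{y} \sin{\left(x \right)} + B e^{x} e^{y} \cos{\left(y \right)} + \frac{B e^{x} e^{y}}{y^{2} + 1} + C x^{4} \sin{\left(x \right)} \cos{\left(x y \right)} - C x^{3} \sin{\left(x y \right)} + \frac{C y^{4} \cos{\left(x y \right)}}{y^{2} + 1} - C y^{2} \cos{\left(y \right)} \cos{\left(x y \right)}
This must equal f(x, y) identically; expanded, f = - x^{4} \sin{\left(x \right)} \cos{\left(x y \right)} + x^{3} \sin{\left(x y \right)} + 3 x^{2} y^{2} - x^{2} e^{x} e^{y} - \frac{y^{4} \cos{\left(x y \right)}}{y^{2} + 1} + y^{2} \cos{\left(y \right)} \cos{\left(x y \right)} - e^{x} e^{y} \sin{\left(x \right)} - e^{x} e^{y} \cos{\left(y \right)} - \frac{e^{x} e^{y}}{y^{2} + 1}.
Matching coefficients of the independent functions:
  [x^{2} y^{2}]:  3 A = 3
  [x^{3} \sin{\left(x y \right)}, y^{2} \cos{\left(y \right)} \cos{\left(x y \right)}]:  - C = 1
  [x^{2} e^{x} e^{y}, \frac{e^{x} e^{y}}{y^{2} + 1}, e^{x} e^{y} \sin{\left(x \right)}, e^{x} e^{y} \cos{\left(y \right)}]:  B = -1
  [x^{4} \sin{\left(x \right)} \cos{\left(x y \right)}, \frac{y^{4} \cos{\left(x y \right)}}{y^{2} + 1}]:  C = -1
Solving: A = 1, B = -1, C = -1.
Check against the point condition:
  u(0, 0) = -2  ⟹  B + C = -2  ✓
Hence u(x, y) = y^{3} - e^{x + y} - \cos{\left(x y \right)}.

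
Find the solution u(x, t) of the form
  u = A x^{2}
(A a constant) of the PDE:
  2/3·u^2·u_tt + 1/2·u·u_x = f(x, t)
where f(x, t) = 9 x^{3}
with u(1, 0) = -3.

Substitute the ansatz u = A x^{2} into the left-hand side.
Derivatives of the ansatz:
  u_tt = 0
  u_x = 2 A x
Term by term:
  2/3·u^2·u_tt = 0
  1/2·u·u_x = A^{2} x^{3}
So the left-hand side equals
  A^{2} x^{3}
This must equal f(x, t) = 9 x^{3} identically.
Matching coefficients of the independent functions:
  [x^{3}]:  A^{2} = 9
These equations allow (A) = (-3) or (3).
Impose the point condition(s):
  u(1, 0) = -3  ⟹  A = -3
Only A = -3 satisfies everything.
Hence u(x, t) = - 3 x^{2}.

Answer: u(x, t) = - 3 x^{2}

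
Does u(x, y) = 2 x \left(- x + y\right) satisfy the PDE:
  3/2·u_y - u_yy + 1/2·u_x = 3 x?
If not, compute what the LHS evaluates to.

Evaluate each term of the left-hand side for u = 2 x \left(- x + y\right).
Derivatives:
  u_y = 2 x
  u_yy = 0
  u_x = - 4 x + 2 y
Terms:
  3/2·u_y = 3 x
  -u_yy = 0
  1/2·u_x = - 2 x + y
Sum: LHS = x + y
Given right-hand side: 3 x. Difference LHS − RHS = - 2 x + y ≠ 0, so u is not a solution.

Answer: No, the LHS evaluates to x + y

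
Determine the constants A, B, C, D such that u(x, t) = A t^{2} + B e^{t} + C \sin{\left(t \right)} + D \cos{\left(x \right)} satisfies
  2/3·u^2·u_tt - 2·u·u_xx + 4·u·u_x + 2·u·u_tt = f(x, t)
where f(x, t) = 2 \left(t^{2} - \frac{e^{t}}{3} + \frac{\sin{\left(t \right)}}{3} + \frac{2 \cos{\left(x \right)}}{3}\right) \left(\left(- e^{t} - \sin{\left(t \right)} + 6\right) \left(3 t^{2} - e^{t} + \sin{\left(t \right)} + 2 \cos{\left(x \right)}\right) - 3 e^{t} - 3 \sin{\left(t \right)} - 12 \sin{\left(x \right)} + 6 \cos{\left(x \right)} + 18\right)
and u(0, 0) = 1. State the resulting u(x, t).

Substitute the ansatz u = A t^{2} + B e^{t} + C \sin{\left(t \right)} + D \cos{\left(x \right)} into the left-hand side.
Derivatives of the ansatz:
  u_tt = 2 A + B e^{t} - C \sin{\left(t \right)}
  u_xx = - D \cos{\left(x \right)}
  u_x = - D \sin{\left(x \right)}
Term by term:
  2/3·u^2·u_tt = \frac{4 A^{3} t^{4}}{3} + \frac{2 A^{2} B t^{4} e^{t}}{3} + \frac{8 A^{2} B t^{2} e^{t}}{3} - \frac{2 A^{2} C t^{4} \sin{\left(t \right)}}{3} + \frac{8 A^{2} C t^{2} \sin{\left(t \right)}}{3} + \frac{8 A^{2} D t^{2} \cos{\left(x \right)}}{3} + \frac{4 A B^{2} t^{2} e^{2 t}}{3} + \frac{4 A B^{2} e^{2 t}}{3} + \frac{8 A B C e^{t} \sin{\left(t \right)}}{3} + \frac{4 A B D t^{2} e^{t} \cos{\left(x \right)}}{3} + \frac{8 A B D e^{t} \cos{\left(x \right)}}{3} - \frac{4 A C^{2} t^{2} \sin^{2}{\left(t \right)}}{3} + \frac{4 A C^{2} \sin^{2}{\left(t \right)}}{3} - \frac{4 A C D t^{2} \sin{\left(t \right)} \cos{\left(x \right)}}{3} + \frac{8 A C D \sin{\left(t \right)} \cos{\left(x \right)}}{3} + \frac{4 A D^{2} \cos^{2}{\left(x \right)}}{3} + \frac{2 B^{3} e^{3 t}}{3} + \frac{2 B^{2} C e^{2 t} \sin{\left(t \right)}}{3} + \frac{4 B^{2} D e^{2 t} \cos{\left(x \right)}}{3} - \frac{2 B C^{2} e^{t} \sin^{2}{\left(t \right)}}{3} + \frac{2 B D^{2} e^{t} \cos^{2}{\left(x \right)}}{3} - \frac{2 C^{3} \sin^{3}{\left(t \right)}}{3} - \frac{4 C^{2} D \sin^{2}{\left(t \right)} \cos{\left(x \right)}}{3} - \frac{2 C D^{2} \sin{\left(t \right)} \cos^{2}{\left(x \right)}}{3}
  -2·u·u_xx = 2 A D t^{2} \cos{\left(x \right)} + 2 B D e^{t} \cos{\left(x \right)} + 2 C D \sin{\left(t \right)} \cos{\left(x \right)} + 2 D^{2} \cos^{2}{\left(x \right)}
  4·u·u_x = - 4 A D t^{2} \sin{\left(x \right)} - 4 B D e^{t} \sin{\left(x \right)} - 4 C D \sin{\left(t \right)} \sin{\left(x \right)} - 4 D^{2} \sin{\left(x \right)} \cos{\left(x \right)}
  2·u·u_tt = 4 A^{2} t^{2} + 2 A B t^{2} e^{t} + 4 A B e^{t} - 2 A C t^{2} \sin{\left(t \right)} + 4 A C \sin{\left(t \right)} + 4 A D \cos{\left(x \right)} + 2 B^{2} e^{2 t} + 2 B D e^{t} \cos{\left(x \right)} - 2 C^{2} \sin^{2}{\left(t \right)} - 2 C D \sin{\left(t \right)} \cos{\left(x \right)}
Sum these and collect like terms in the independent variables.
This must equal f(x, t) identically; expanded, f = - 6 t^{4} e^{t} - 6 t^{4} \sin{\left(t \right)} + 36 t^{4} + 4 t^{2} e^{2 t} - 8 t^{2} e^{t} \cos{\left(x \right)} - 30 t^{2} e^{t} - 4 t^{2} \sin^{2}{\left(t \right)} - 8 t^{2} \sin{\left(t \right)} \cos{\left(x \right)} + 18 t^{2} \sin{\left(t \right)} - 24 t^{2} \sin{\left(x \right)} + 60 t^{2} \cos{\left(x \right)} + 36 t^{2} - \frac{2 e^{3 t}}{3} + \frac{2 e^{2 t} \sin{\left(t \right)}}{3} + \frac{8 e^{2 t} \cos{\left(x \right)}}{3} + 6 e^{2 t} + \frac{2 e^{t} \sin^{2}{\left(t \right)}}{3} - 8 e^{t} \sin{\left(t \right)} + 8 e^{t} \sin{\left(x \right)} - \frac{8 e^{t} \cos^{2}{\left(x \right)}}{3} - 24 e^{t} \cos{\left(x \right)} - 12 e^{t} - \frac{2 \sin^{3}{\left(t \right)}}{3} - \frac{8 \sin^{2}{\left(t \right)} \cos{\left(x \right)}}{3} + 2 \sin^{2}{\left(t \right)} - 8 \sin{\left(t \right)} \sin{\left(x \right)} - \frac{8 \sin{\left(t \right)} \cos^{2}{\left(x \right)}}{3} + 16 \sin{\left(t \right)} \cos{\left(x \right)} + 12 \sin{\left(t \right)} - 16 \sin{\left(x \right)} \cos{\left(x \right)} + 24 \cos^{2}{\left(x \right)} + 24 \cos{\left(x \right)}.
Matching coefficients of the independent functions:
(each divided by its leading coefficient; functions giving the same equation are listed together)
  [t^{2}]:  A^{2} - 9 = 0
  [t^{4}]:  A^{3} - 27 = 0
  [t^{2} e^{t}]:  A^{2} B + \frac{3 A B}{4} + \frac{45}{4} = 0
  [t^{2} e^{2 t}]:  A B^{2} - 3 = 0
  [t^{2} \sin{\left(t \right)}]:  A^{2} C - \frac{3 A C}{4} - \frac{27}{4} = 0
  [t^{2} \sin^{2}{\left(t \right)}]:  A C^{2} - 3 = 0
  [t^{2} \sin{\left(x \right)}, \cos{\left(x \right)}]:  A D - 6 = 0
  [t^{2} \cos{\left(x \right)}]:  A^{2} D + \frac{3 A D}{4} - \frac{45}{2} = 0
  [t^{4} e^{t}]:  A^{2} B + 9 = 0
  [t^{4} \sin{\left(t \right)}]:  A^{2} C - 9 = 0
  [e^{t} \sin{\left(t \right)}]:  A B C + 3 = 0
  [e^{t} \sin^{2}{\left(t \right)}]:  B C^{2} + 1 = 0
  [e^{t} \sin{\left(x \right)}]:  B D + 2 = 0
  [e^{t} \cos{\left(x \right)}]:  A B D + \frac{3 B D}{2} + 9 = 0
  [e^{t} \cos^{2}{\left(x \right)}]:  B D^{2} + 4 = 0
  [e^{2 t} \sin{\left(t \right)}]:  B^{2} C - 1 = 0
  [e^{2 t} \cos{\left(x \right)}]:  B^{2} D - 2 = 0
  [\sin{\left(t \right)} \sin{\left(x \right)}]:  C D - 2 = 0
  [\sin{\left(t \right)} \cos{\left(x \right)}, t^{2} \sin{\left(t \right)} \cos{\left(x \right)}]:  A C D - 6 = 0
  [\sin{\left(t \right)} \cos^{2}{\left(x \right)}]:  C D^{2} - 4 = 0
  [\sin^{2}{\left(t \right)} \cos{\left(x \right)}]:  C^{2} D - 2 = 0
  [\sin{\left(x \right)} \cos{\left(x \right)}]:  D^{2} - 4 = 0
  [t^{2} e^{t} \cos{\left(x \right)}]:  A B D + 6 = 0
  [e^{t}]:  A B + 3 = 0
  [e^{2 t}]:  A B^{2} + \frac{3 B^{2}}{2} - \frac{9}{2} = 0
  [e^{3 t}]:  B^{3} + 1 = 0
  [\sin{\left(t \right)}]:  A C - 3 = 0
  [\sin^{2}{\left(t \right)}]:  A C^{2} - \frac{3 C^{2}}{2} - \frac{3}{2} = 0
  [\sin^{3}{\left(t \right)}]:  C^{3} - 1 = 0
  [\cos^{2}{\left(x \right)}]:  A D^{2} + \frac{3 D^{2}}{2} - 18 = 0
Solving: A = 3, B = -1, C = 1, D = 2.
Check against the point condition:
  u(0, 0) = 1  ⟹  B + D = 1  ✓
Hence u(x, t) = 3 t^{2} - e^{t} + \sin{\left(t \right)} + 2 \cos{\left(x \right)}.

Answer: u(x, t) = 3 t^{2} - e^{t} + \sin{\left(t \right)} + 2 \cos{\left(x \right)}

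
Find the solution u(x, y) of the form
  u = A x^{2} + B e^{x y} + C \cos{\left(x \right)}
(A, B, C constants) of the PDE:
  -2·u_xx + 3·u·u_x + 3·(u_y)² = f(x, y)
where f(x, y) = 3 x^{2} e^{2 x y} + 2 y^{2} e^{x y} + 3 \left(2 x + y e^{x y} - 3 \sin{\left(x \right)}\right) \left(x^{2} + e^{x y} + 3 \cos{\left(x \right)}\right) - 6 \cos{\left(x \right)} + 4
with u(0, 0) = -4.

Answer: u(x, y) = - x^{2} - e^{x y} - 3 \cos{\left(x \right)}

Derivation:
Substitute the ansatz u = A x^{2} + B e^{x y} + C \cos{\left(x \right)} into the left-hand side.
Derivatives of the ansatz:
  u_xx = 2 A + B y^{2} e^{x y} - C \cos{\left(x \right)}
  u_x = 2 A x + B y e^{x y} - C \sin{\left(x \right)}
  u_y = B x e^{x y}
Term by term:
  -2·u_xx = - 4 A - 2 B y^{2} e^{x y} + 2 C \cos{\left(x \right)}
  3·u·u_x = 6 A^{2} x^{3} + 3 A B x^{2} y e^{x y} + 6 A B x e^{x y} - 3 A C x^{2} \sin{\left(x \right)} + 6 A C x \cos{\left(x \right)} + 3 B^{2} y e^{2 x y} + 3 B C y e^{x y} \cos{\left(x \right)} - 3 B C e^{x y} \sin{\left(x \right)} - 3 C^{2} \sin{\left(x \right)} \cos{\left(x \right)}
  3·(u_y)² = 3 B^{2} x^{2} e^{2 x y}
So the left-hand side equals
  6 A^{2} x^{3} + 3 A B x^{2} y e^{x y} + 6 A B x e^{x y} - 3 A C x^{2} \sin{\left(x \right)} + 6 A C x \cos{\left(x \right)} - 4 A + 3 B^{2} x^{2} e^{2 x y} + 3 B^{2} y e^{2 x y} + 3 B C y e^{x y} \cos{\left(x \right)} - 3 B C e^{x y} \sin{\left(x \right)} - 2 B y^{2} e^{x y} - 3 C^{2} \sin{\left(x \right)} \cos{\left(x \right)} + 2 C \cos{\left(x \right)}
This must equal f(x, y) identically; expanded, f = 6 x^{3} + 3 x^{2} y e^{x y} + 3 x^{2} e^{2 x y} - 9 x^{2} \sin{\left(x \right)} + 6 x e^{x y} + 18 x \cos{\left(x \right)} + 2 y^{2} e^{x y} + 3 y e^{2 x y} + 9 y e^{x y} \cos{\left(x \right)} - 9 e^{x y} \sin{\left(x \right)} - 27 \sin{\left(x \right)} \cos{\left(x \right)} - 6 \cos{\left(x \right)} + 4.
Matching coefficients of the independent functions:
  [constant term]:  - 4 A = 4
  [x^{3}]:  6 A^{2} = 6
  [x e^{x y}]:  6 A B = 6
  [x \cos{\left(x \right)}]:  6 A C = 18
  [x^{2} e^{2 x y}, y e^{2 x y}]:  3 B^{2} = 3
  [x^{2} \sin{\left(x \right)}]:  - 3 A C = -9
  [y^{2} e^{x y}]:  - 2 B = 2
  [e^{x y} \sin{\left(x \right)}]:  - 3 B C = -9
  [\sin{\left(x \right)} \cos{\left(x \right)}]:  - 3 C^{2} = -27
  [x^{2} y e^{x y}]:  3 A B = 3
  [y e^{x y} \cos{\left(x \right)}]:  3 B C = 9
  [\cos{\left(x \right)}]:  2 C = -6
Solving: A = -1, B = -1, C = -3.
Check against the point condition:
  u(0, 0) = -4  ⟹  B + C = -4  ✓
Hence u(x, y) = - x^{2} - e^{x y} - 3 \cos{\left(x \right)}.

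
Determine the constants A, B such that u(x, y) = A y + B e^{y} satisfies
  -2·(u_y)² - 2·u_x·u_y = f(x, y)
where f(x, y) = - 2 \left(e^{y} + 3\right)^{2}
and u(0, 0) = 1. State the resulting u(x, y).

Substitute the ansatz u = A y + B e^{y} into the left-hand side.
Derivatives of the ansatz:
  u_y = A + B e^{y}
  u_x = 0
Term by term:
  -2·(u_y)² = - 2 A^{2} - 4 A B e^{y} - 2 B^{2} e^{2 y}
  -2·u_x·u_y = 0
So the left-hand side equals
  - 2 A^{2} - 4 A B e^{y} - 2 B^{2} e^{2 y}
This must equal f(x, y) identically; expanded, f = - 2 e^{2 y} - 12 e^{y} - 18.
Matching coefficients of the independent functions:
  [constant term]:  - 2 A^{2} = -18
  [e^{y}]:  - 4 A B = -12
  [e^{2 y}]:  - 2 B^{2} = -2
These equations allow (A, B) = (-3, -1) or (3, 1).
Impose the point condition(s):
  u(0, 0) = 1  ⟹  B = 1
Only A = 3, B = 1 satisfies everything.
Hence u(x, y) = 3 y + e^{y}.

Answer: u(x, y) = 3 y + e^{y}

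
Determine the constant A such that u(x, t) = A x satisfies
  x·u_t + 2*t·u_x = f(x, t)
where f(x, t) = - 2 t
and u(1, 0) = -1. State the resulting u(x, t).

Substitute the ansatz u = A x into the left-hand side.
Derivatives of the ansatz:
  u_t = 0
  u_x = A
Term by term:
  x·u_t = 0
  2*t·u_x = 2 A t
So the left-hand side equals
  2 A t
This must equal f(x, t) = - 2 t identically.
Matching coefficients of the independent functions:
  [t]:  2 A = -2
Solving: A = -1.
Check against the point condition:
  u(1, 0) = -1  ⟹  A = -1  ✓
Hence u(x, t) = - x.

Answer: u(x, t) = - x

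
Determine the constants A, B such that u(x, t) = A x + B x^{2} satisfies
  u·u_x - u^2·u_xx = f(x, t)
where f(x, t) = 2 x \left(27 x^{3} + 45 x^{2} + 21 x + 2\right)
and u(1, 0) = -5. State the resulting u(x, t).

Substitute the ansatz u = A x + B x^{2} into the left-hand side.
Derivatives of the ansatz:
  u_x = A + 2 B x
  u_xx = 2 B
Term by term:
  u·u_x = A^{2} x + 3 A B x^{2} + 2 B^{2} x^{3}
  -u^2·u_xx = - 2 A^{2} B x^{2} - 4 A B^{2} x^{3} - 2 B^{3} x^{4}
So the left-hand side equals
  - 2 A^{2} B x^{2} + A^{2} x - 4 A B^{2} x^{3} + 3 A B x^{2} - 2 B^{3} x^{4} + 2 B^{2} x^{3}
This must equal f(x, t) identically; expanded, f = 54 x^{4} + 90 x^{3} + 42 x^{2} + 4 x.
Matching coefficients of the independent functions:
  [x]:  A^{2} = 4
  [x^{2}]:  - 2 A^{2} B + 3 A B = 42
  [x^{3}]:  - 4 A B^{2} + 2 B^{2} = 90
  [x^{4}]:  - 2 B^{3} = 54
Solving: A = -2, B = -3.
Check against the point condition:
  u(1, 0) = -5  ⟹  A + B = -5  ✓
Hence u(x, t) = - 3 x^{2} - 2 x.

Answer: u(x, t) = - 3 x^{2} - 2 x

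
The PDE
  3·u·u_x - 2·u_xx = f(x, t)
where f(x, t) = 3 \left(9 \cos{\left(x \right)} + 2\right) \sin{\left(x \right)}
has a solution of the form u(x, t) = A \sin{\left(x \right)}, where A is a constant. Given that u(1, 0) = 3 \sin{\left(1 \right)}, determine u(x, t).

Answer: u(x, t) = 3 \sin{\left(x \right)}

Derivation:
Substitute the ansatz u = A \sin{\left(x \right)} into the left-hand side.
Derivatives of the ansatz:
  u_x = A \cos{\left(x \right)}
  u_xx = - A \sin{\left(x \right)}
Term by term:
  3·u·u_x = 3 A^{2} \sin{\left(x \right)} \cos{\left(x \right)}
  -2·u_xx = 2 A \sin{\left(x \right)}
So the left-hand side equals
  3 A^{2} \sin{\left(x \right)} \cos{\left(x \right)} + 2 A \sin{\left(x \right)}
This must equal f(x, t) identically; expanded, f = 27 \sin{\left(x \right)} \cos{\left(x \right)} + 6 \sin{\left(x \right)}.
Matching coefficients of the independent functions:
  [\sin{\left(x \right)} \cos{\left(x \right)}]:  3 A^{2} = 27
  [\sin{\left(x \right)}]:  2 A = 6
Solving: A = 3.
Check against the point condition:
  u(1, 0) = 3 \sin{\left(1 \right)}  ⟹  A \sin{\left(1 \right)} = 3 \sin{\left(1 \right)}  ✓
Hence u(x, t) = 3 \sin{\left(x \right)}.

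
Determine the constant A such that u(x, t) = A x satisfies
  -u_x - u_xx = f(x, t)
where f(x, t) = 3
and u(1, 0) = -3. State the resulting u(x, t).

Substitute the ansatz u = A x into the left-hand side.
Derivatives of the ansatz:
  u_x = A
  u_xx = 0
Term by term:
  -u_x = - A
  -u_xx = 0
So the left-hand side equals
  - A
This must equal f(x, t) = 3 identically.
Matching coefficients of the independent functions:
  [constant term]:  - A = 3
Solving: A = -3.
Check against the point condition:
  u(1, 0) = -3  ⟹  A = -3  ✓
Hence u(x, t) = - 3 x.

Answer: u(x, t) = - 3 x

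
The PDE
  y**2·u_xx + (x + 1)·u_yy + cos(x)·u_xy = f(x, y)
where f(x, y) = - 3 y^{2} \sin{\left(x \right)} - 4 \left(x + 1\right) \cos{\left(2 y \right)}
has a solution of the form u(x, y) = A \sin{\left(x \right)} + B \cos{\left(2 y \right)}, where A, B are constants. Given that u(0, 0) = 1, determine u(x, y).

Answer: u(x, y) = 3 \sin{\left(x \right)} + \cos{\left(2 y \right)}

Derivation:
Substitute the ansatz u = A \sin{\left(x \right)} + B \cos{\left(2 y \right)} into the left-hand side.
Derivatives of the ansatz:
  u_xx = - A \sin{\left(x \right)}
  u_yy = - 4 B \cos{\left(2 y \right)}
  u_xy = 0
Term by term:
  y**2·u_xx = - A y^{2} \sin{\left(x \right)}
  (x + 1)·u_yy = - 4 B x \cos{\left(2 y \right)} - 4 B \cos{\left(2 y \right)}
  cos(x)·u_xy = 0
So the left-hand side equals
  - A y^{2} \sin{\left(x \right)} - 4 B x \cos{\left(2 y \right)} - 4 B \cos{\left(2 y \right)}
This must equal f(x, y) identically; expanded, f = - 4 x \cos{\left(2 y \right)} - 3 y^{2} \sin{\left(x \right)} - 4 \cos{\left(2 y \right)}.
Matching coefficients of the independent functions:
  [x \cos{\left(2 y \right)}, \cos{\left(2 y \right)}]:  - 4 B = -4
  [y^{2} \sin{\left(x \right)}]:  - A = -3
Solving: A = 3, B = 1.
Check against the point condition:
  u(0, 0) = 1  ⟹  B = 1  ✓
Hence u(x, y) = 3 \sin{\left(x \right)} + \cos{\left(2 y \right)}.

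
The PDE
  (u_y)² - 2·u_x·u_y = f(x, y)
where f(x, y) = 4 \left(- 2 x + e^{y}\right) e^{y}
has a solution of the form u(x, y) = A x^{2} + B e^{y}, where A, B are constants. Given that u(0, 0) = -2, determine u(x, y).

Substitute the ansatz u = A x^{2} + B e^{y} into the left-hand side.
Derivatives of the ansatz:
  u_y = B e^{y}
  u_x = 2 A x
Term by term:
  (u_y)² = B^{2} e^{2 y}
  -2·u_x·u_y = - 4 A B x e^{y}
So the left-hand side equals
  - 4 A B x e^{y} + B^{2} e^{2 y}
This must equal f(x, y) = 4 \left(- 2 x + e^{y}\right) e^{y} identically.
Matching coefficients of the independent functions:
  [x e^{y}]:  - 4 A B = -8
  [e^{2 y}]:  B^{2} = 4
These equations allow (A, B) = (-1, -2) or (1, 2).
Impose the point condition(s):
  u(0, 0) = -2  ⟹  B = -2
Only A = -1, B = -2 satisfies everything.
Hence u(x, y) = - x^{2} - 2 e^{y}.

Answer: u(x, y) = - x^{2} - 2 e^{y}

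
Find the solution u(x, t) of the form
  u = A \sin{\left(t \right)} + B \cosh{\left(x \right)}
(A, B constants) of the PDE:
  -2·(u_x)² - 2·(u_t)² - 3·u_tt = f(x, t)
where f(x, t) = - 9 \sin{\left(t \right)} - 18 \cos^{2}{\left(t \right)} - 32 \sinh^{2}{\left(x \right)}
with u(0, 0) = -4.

Substitute the ansatz u = A \sin{\left(t \right)} + B \cosh{\left(x \right)} into the left-hand side.
Derivatives of the ansatz:
  u_x = B \sinh{\left(x \right)}
  u_t = A \cos{\left(t \right)}
  u_tt = - A \sin{\left(t \right)}
Term by term:
  -2·(u_x)² = - 2 B^{2} \sinh^{2}{\left(x \right)}
  -2·(u_t)² = - 2 A^{2} \cos^{2}{\left(t \right)}
  -3·u_tt = 3 A \sin{\left(t \right)}
So the left-hand side equals
  - 2 A^{2} \cos^{2}{\left(t \right)} + 3 A \sin{\left(t \right)} - 2 B^{2} \sinh^{2}{\left(x \right)}
This must equal f(x, t) = - 9 \sin{\left(t \right)} - 18 \cos^{2}{\left(t \right)} - 32 \sinh^{2}{\left(x \right)} identically.
Matching coefficients of the independent functions:
  [\sin{\left(t \right)}]:  3 A = -9
  [\cos^{2}{\left(t \right)}]:  - 2 A^{2} = -18
  [\sinh^{2}{\left(x \right)}]:  - 2 B^{2} = -32
These equations allow (A, B) = (-3, -4) or (-3, 4).
Impose the point condition(s):
  u(0, 0) = -4  ⟹  B = -4
Only A = -3, B = -4 satisfies everything.
Hence u(x, t) = - 3 \sin{\left(t \right)} - 4 \cosh{\left(x \right)}.

Answer: u(x, t) = - 3 \sin{\left(t \right)} - 4 \cosh{\left(x \right)}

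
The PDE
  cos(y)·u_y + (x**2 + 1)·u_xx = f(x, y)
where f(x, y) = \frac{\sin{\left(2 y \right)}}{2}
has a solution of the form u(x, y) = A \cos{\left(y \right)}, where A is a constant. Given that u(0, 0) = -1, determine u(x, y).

Answer: u(x, y) = - \cos{\left(y \right)}

Derivation:
Substitute the ansatz u = A \cos{\left(y \right)} into the left-hand side.
Derivatives of the ansatz:
  u_y = - A \sin{\left(y \right)}
  u_xx = 0
Term by term:
  cos(y)·u_y = - A \sin{\left(y \right)} \cos{\left(y \right)}
  (x**2 + 1)·u_xx = 0
So the left-hand side equals
  - A \sin{\left(y \right)} \cos{\left(y \right)}
This must equal f(x, y) identically; expanded, f = \sin{\left(y \right)} \cos{\left(y \right)}.
Matching coefficients of the independent functions:
  [\sin{\left(y \right)} \cos{\left(y \right)}]:  - A = 1
Solving: A = -1.
Check against the point condition:
  u(0, 0) = -1  ⟹  A = -1  ✓
Hence u(x, y) = - \cos{\left(y \right)}.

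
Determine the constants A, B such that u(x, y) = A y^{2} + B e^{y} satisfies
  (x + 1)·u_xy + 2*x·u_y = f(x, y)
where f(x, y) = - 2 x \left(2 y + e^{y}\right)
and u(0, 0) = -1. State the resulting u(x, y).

Answer: u(x, y) = - y^{2} - e^{y}

Derivation:
Substitute the ansatz u = A y^{2} + B e^{y} into the left-hand side.
Derivatives of the ansatz:
  u_xy = 0
  u_y = 2 A y + B e^{y}
Term by term:
  (x + 1)·u_xy = 0
  2*x·u_y = 4 A x y + 2 B x e^{y}
So the left-hand side equals
  4 A x y + 2 B x e^{y}
This must equal f(x, y) = - 2 x \left(2 y + e^{y}\right) identically.
Matching coefficients of the independent functions:
  [x y]:  4 A = -4
  [x e^{y}]:  2 B = -2
Solving: A = -1, B = -1.
Check against the point condition:
  u(0, 0) = -1  ⟹  B = -1  ✓
Hence u(x, y) = - y^{2} - e^{y}.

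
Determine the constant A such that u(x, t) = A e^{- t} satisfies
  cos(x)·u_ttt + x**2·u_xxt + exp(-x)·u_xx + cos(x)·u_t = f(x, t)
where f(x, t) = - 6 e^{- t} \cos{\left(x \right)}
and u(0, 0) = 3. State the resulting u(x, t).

Substitute the ansatz u = A e^{- t} into the left-hand side.
Derivatives of the ansatz:
  u_ttt = - A e^{- t}
  u_xxt = 0
  u_xx = 0
  u_t = - A e^{- t}
Term by term:
  cos(x)·u_ttt = - A e^{- t} \cos{\left(x \right)}
  x**2·u_xxt = 0
  exp(-x)·u_xx = 0
  cos(x)·u_t = - A e^{- t} \cos{\left(x \right)}
So the left-hand side equals
  - 2 A e^{- t} \cos{\left(x \right)}
This must equal f(x, t) = - 6 e^{- t} \cos{\left(x \right)} identically.
Matching coefficients of the independent functions:
  [e^{- t} \cos{\left(x \right)}]:  - 2 A = -6
Solving: A = 3.
Check against the point condition:
  u(0, 0) = 3  ⟹  A = 3  ✓
Hence u(x, t) = 3 e^{- t}.

Answer: u(x, t) = 3 e^{- t}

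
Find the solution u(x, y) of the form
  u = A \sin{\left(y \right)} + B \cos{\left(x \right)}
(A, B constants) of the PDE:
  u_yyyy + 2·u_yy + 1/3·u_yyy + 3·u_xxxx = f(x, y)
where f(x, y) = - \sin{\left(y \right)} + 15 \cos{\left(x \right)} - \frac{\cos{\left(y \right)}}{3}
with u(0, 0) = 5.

Answer: u(x, y) = \sin{\left(y \right)} + 5 \cos{\left(x \right)}

Derivation:
Substitute the ansatz u = A \sin{\left(y \right)} + B \cos{\left(x \right)} into the left-hand side.
Derivatives of the ansatz:
  u_yyyy = A \sin{\left(y \right)}
  u_yy = - A \sin{\left(y \right)}
  u_yyy = - A \cos{\left(y \right)}
  u_xxxx = B \cos{\left(x \right)}
Term by term:
  u_yyyy = A \sin{\left(y \right)}
  2·u_yy = - 2 A \sin{\left(y \right)}
  1/3·u_yyy = - \frac{A \cos{\left(y \right)}}{3}
  3·u_xxxx = 3 B \cos{\left(x \right)}
So the left-hand side equals
  - A \sin{\left(y \right)} - \frac{A \cos{\left(y \right)}}{3} + 3 B \cos{\left(x \right)}
This must equal f(x, y) = - \sin{\left(y \right)} + 15 \cos{\left(x \right)} - \frac{\cos{\left(y \right)}}{3} identically.
Matching coefficients of the independent functions:
  [\sin{\left(y \right)}]:  - A = -1
  [\cos{\left(x \right)}]:  3 B = 15
  [\cos{\left(y \right)}]:  - \frac{A}{3} = - \frac{1}{3}
Solving: A = 1, B = 5.
Check against the point condition:
  u(0, 0) = 5  ⟹  B = 5  ✓
Hence u(x, y) = \sin{\left(y \right)} + 5 \cos{\left(x \right)}.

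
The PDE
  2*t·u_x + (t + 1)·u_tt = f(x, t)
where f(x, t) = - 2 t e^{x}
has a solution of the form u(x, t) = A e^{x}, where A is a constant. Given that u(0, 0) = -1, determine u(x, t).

Answer: u(x, t) = - e^{x}

Derivation:
Substitute the ansatz u = A e^{x} into the left-hand side.
Derivatives of the ansatz:
  u_x = A e^{x}
  u_tt = 0
Term by term:
  2*t·u_x = 2 A t e^{x}
  (t + 1)·u_tt = 0
So the left-hand side equals
  2 A t e^{x}
This must equal f(x, t) = - 2 t e^{x} identically.
Matching coefficients of the independent functions:
  [t e^{x}]:  2 A = -2
Solving: A = -1.
Check against the point condition:
  u(0, 0) = -1  ⟹  A = -1  ✓
Hence u(x, t) = - e^{x}.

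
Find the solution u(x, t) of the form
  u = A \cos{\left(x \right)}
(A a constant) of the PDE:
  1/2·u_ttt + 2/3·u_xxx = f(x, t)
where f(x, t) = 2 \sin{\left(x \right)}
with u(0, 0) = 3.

Answer: u(x, t) = 3 \cos{\left(x \right)}

Derivation:
Substitute the ansatz u = A \cos{\left(x \right)} into the left-hand side.
Derivatives of the ansatz:
  u_ttt = 0
  u_xxx = A \sin{\left(x \right)}
Term by term:
  1/2·u_ttt = 0
  2/3·u_xxx = \frac{2 A \sin{\left(x \right)}}{3}
So the left-hand side equals
  \frac{2 A \sin{\left(x \right)}}{3}
This must equal f(x, t) = 2 \sin{\left(x \right)} identically.
Matching coefficients of the independent functions:
  [\sin{\left(x \right)}]:  \frac{2 A}{3} = 2
Solving: A = 3.
Check against the point condition:
  u(0, 0) = 3  ⟹  A = 3  ✓
Hence u(x, t) = 3 \cos{\left(x \right)}.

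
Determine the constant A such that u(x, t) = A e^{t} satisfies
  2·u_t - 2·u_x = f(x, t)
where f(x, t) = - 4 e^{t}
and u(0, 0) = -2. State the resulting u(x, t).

Substitute the ansatz u = A e^{t} into the left-hand side.
Derivatives of the ansatz:
  u_t = A e^{t}
  u_x = 0
Term by term:
  2·u_t = 2 A e^{t}
  -2·u_x = 0
So the left-hand side equals
  2 A e^{t}
This must equal f(x, t) = - 4 e^{t} identically.
Matching coefficients of the independent functions:
  [e^{t}]:  2 A = -4
Solving: A = -2.
Check against the point condition:
  u(0, 0) = -2  ⟹  A = -2  ✓
Hence u(x, t) = - 2 e^{t}.

Answer: u(x, t) = - 2 e^{t}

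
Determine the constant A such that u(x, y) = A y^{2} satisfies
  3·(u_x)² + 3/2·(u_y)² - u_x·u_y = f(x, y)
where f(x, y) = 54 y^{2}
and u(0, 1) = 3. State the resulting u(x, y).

Answer: u(x, y) = 3 y^{2}

Derivation:
Substitute the ansatz u = A y^{2} into the left-hand side.
Derivatives of the ansatz:
  u_x = 0
  u_y = 2 A y
Term by term:
  3·(u_x)² = 0
  3/2·(u_y)² = 6 A^{2} y^{2}
  -u_x·u_y = 0
So the left-hand side equals
  6 A^{2} y^{2}
This must equal f(x, y) = 54 y^{2} identically.
Matching coefficients of the independent functions:
  [y^{2}]:  6 A^{2} = 54
These equations allow (A) = (-3) or (3).
Impose the point condition(s):
  u(0, 1) = 3  ⟹  A = 3
Only A = 3 satisfies everything.
Hence u(x, y) = 3 y^{2}.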